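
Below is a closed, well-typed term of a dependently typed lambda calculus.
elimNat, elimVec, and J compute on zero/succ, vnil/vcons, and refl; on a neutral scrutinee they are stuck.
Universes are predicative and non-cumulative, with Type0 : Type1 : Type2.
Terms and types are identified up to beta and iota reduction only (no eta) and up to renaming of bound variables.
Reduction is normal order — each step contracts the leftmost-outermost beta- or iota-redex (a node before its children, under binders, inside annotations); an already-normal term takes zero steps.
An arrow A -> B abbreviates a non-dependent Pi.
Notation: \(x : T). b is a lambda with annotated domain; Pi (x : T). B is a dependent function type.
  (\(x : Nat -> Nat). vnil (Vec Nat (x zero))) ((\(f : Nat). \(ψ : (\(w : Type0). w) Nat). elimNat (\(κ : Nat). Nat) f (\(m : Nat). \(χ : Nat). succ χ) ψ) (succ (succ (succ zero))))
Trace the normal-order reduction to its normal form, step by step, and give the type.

reduction (normal order):
  (\(x : Nat -> Nat). vnil (Vec Nat (x zero))) ((\(f : Nat). \(ψ : (\(w : Type0). w) Nat). elimNat (\(κ : Nat). Nat) f (\(m : Nat). \(χ : Nat). succ χ) ψ) (succ (succ (succ zero))))
  ~> vnil (Vec Nat ((\(x : Nat). \(f : (\(ψ : Type0). ψ) Nat). elimNat (\(w : Nat). Nat) x (\(κ : Nat). \(m : Nat). succ m) f) (succ (succ (succ zero))) zero))
  ~> vnil (Vec Nat ((\(x : (\(f : Type0). f) Nat). elimNat (\(ψ : Nat). Nat) (succ (succ (succ zero))) (\(w : Nat). \(κ : Nat). succ κ) x) zero))
  ~> vnil (Vec Nat (elimNat (\(x : Nat). Nat) (succ (succ (succ zero))) (\(f : Nat). \(ψ : Nat). succ ψ) zero))
  ~> vnil (Vec Nat (succ (succ (succ zero))))
the term's type:
  Vec (Vec Nat (succ (succ (succ zero)))) zero


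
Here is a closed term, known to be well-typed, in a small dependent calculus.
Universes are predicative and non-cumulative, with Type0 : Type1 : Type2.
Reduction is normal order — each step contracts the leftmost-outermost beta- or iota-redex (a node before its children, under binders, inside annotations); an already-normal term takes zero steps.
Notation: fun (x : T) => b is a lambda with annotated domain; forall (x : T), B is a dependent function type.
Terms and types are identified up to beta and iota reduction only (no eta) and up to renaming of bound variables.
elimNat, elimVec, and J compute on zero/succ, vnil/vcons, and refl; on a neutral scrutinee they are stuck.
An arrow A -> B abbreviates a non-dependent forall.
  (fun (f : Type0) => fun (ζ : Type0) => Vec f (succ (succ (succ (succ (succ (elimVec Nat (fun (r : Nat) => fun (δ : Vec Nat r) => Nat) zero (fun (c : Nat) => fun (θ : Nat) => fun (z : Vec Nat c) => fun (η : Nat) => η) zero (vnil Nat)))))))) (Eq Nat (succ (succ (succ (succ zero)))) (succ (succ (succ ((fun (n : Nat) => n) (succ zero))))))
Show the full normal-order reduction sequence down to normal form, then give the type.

reduction (normal order):
  (fun (f : Type0) => fun (ζ : Type0) => Vec f (succ (succ (succ (succ (succ (elimVec Nat (fun (r : Nat) => fun (δ : Vec Nat r) => Nat) zero (fun (c : Nat) => fun (θ : Nat) => fun (z : Vec Nat c) => fun (η : Nat) => η) zero (vnil Nat)))))))) (Eq Nat (succ (succ (succ (succ zero)))) (succ (succ (succ ((fun (n : Nat) => n) (succ zero))))))
  ~> fun (f : Type0) => Vec (Eq Nat (succ (succ (succ (succ zero)))) (succ (succ (succ ((fun (ζ : Nat) => ζ) (succ zero)))))) (succ (succ (succ (succ (succ (elimVec Nat (fun (r : Nat) => fun (δ : Vec Nat r) => Nat) zero (fun (c : Nat) => fun (θ : Nat) => fun (z : Vec Nat c) => fun (η : Nat) => η) zero (vnil Nat)))))))
  ~> fun (f : Type0) => Vec (Eq Nat (succ (succ (succ (succ zero)))) (succ (succ (succ (succ zero))))) (succ (succ (succ (succ (succ (elimVec Nat (fun (ζ : Nat) => fun (r : Vec Nat ζ) => Nat) zero (fun (δ : Nat) => fun (c : Nat) => fun (θ : Vec Nat δ) => fun (z : Nat) => z) zero (vnil Nat)))))))
  ~> fun (f : Type0) => Vec (Eq Nat (succ (succ (succ (succ zero)))) (succ (succ (succ (succ zero))))) (succ (succ (succ (succ (succ zero)))))
type:
  Type0 -> Type0


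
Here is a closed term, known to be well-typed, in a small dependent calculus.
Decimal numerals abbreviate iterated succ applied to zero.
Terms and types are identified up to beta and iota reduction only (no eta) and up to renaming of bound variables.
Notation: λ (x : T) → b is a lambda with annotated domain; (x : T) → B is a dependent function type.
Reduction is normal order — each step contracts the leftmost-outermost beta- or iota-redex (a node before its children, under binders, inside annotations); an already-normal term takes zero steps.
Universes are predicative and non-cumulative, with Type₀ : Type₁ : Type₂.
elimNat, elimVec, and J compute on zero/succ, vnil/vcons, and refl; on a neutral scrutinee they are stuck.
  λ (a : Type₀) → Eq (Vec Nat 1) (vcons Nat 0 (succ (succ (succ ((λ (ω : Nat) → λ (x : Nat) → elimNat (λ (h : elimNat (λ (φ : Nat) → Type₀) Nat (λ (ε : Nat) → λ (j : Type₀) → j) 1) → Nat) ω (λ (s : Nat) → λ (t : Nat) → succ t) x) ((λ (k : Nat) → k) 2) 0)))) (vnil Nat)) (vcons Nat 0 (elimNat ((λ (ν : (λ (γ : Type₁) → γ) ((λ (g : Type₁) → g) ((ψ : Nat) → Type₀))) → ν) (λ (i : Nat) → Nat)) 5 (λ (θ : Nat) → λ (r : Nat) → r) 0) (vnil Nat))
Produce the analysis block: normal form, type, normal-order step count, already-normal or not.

resulting normal form:
  λ (a : Type₀) → Eq (Vec Nat 1) (vcons Nat 0 5 (vnil Nat)) (vcons Nat 0 5 (vnil Nat))
inferred type:
  (a : Type₀) → Type₀
reduction steps (normal order): 5
started in normal form: no
first redex: a beta-redex


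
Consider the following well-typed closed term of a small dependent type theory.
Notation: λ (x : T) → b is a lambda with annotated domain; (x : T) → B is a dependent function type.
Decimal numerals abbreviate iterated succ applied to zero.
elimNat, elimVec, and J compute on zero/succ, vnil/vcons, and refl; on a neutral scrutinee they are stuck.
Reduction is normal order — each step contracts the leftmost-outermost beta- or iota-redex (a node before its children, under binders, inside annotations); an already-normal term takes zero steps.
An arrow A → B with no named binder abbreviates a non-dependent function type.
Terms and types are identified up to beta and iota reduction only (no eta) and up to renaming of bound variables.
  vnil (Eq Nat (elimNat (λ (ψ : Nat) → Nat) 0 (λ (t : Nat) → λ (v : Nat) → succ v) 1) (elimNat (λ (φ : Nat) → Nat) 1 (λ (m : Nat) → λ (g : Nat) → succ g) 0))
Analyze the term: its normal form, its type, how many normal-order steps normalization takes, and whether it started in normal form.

reduced normal form:
  vnil (Eq Nat 1 1)
the term's type:
  Vec (Eq Nat 1 1) 0
reduction steps (normal order): 5
term was already normal: no
first redex: an elimNat iota-redex


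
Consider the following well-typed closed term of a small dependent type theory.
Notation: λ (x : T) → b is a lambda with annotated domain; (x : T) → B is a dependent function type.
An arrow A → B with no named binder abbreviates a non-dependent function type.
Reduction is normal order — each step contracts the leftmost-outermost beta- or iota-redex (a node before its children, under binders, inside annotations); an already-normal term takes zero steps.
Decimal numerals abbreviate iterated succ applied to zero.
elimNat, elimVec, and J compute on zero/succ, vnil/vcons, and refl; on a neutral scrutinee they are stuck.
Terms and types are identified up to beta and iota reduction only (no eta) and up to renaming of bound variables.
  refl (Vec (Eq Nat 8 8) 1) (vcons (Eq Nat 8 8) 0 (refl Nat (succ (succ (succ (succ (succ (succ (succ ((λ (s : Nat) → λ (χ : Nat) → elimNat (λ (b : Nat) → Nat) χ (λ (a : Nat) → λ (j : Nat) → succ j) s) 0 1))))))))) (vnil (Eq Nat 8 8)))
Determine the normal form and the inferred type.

normal form:
  refl (Vec (Eq Nat 8 8) 1) (vcons (Eq Nat 8 8) 0 (refl Nat 8) (vnil (Eq Nat 8 8)))
inferred type:
  Eq (Vec (Eq Nat 8 8) 1) (vcons (Eq Nat 8 8) 0 (refl Nat 8) (vnil (Eq Nat 8 8))) (vcons (Eq Nat 8 8) 0 (refl Nat 8) (vnil (Eq Nat 8 8)))
observation: the first redex contracted is a beta-redex; the normal form is reached in 3 normal-order steps.


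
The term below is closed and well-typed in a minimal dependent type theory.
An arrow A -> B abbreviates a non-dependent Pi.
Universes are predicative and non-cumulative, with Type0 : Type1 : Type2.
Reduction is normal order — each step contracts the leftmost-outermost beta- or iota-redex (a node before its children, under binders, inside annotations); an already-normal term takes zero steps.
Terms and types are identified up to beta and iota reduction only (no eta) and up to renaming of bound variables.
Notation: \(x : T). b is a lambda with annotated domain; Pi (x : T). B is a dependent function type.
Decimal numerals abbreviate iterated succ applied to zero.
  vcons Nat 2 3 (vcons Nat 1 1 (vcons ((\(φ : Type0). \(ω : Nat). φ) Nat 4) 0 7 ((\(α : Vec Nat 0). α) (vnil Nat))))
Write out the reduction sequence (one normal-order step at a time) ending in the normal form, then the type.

normal-order reduction:
  vcons Nat 2 3 (vcons Nat 1 1 (vcons ((\(φ : Type0). \(ω : Nat). φ) Nat 4) 0 7 ((\(α : Vec Nat 0). α) (vnil Nat))))
  ~> vcons Nat 2 3 (vcons Nat 1 1 (vcons ((\(φ : Nat). Nat) 4) 0 7 ((\(ω : Vec Nat 0). ω) (vnil Nat))))
  ~> vcons Nat 2 3 (vcons Nat 1 1 (vcons Nat 0 7 ((\(φ : Vec Nat 0). φ) (vnil Nat))))
  ~> vcons Nat 2 3 (vcons Nat 1 1 (vcons Nat 0 7 (vnil Nat)))
type:
  Vec Nat 3


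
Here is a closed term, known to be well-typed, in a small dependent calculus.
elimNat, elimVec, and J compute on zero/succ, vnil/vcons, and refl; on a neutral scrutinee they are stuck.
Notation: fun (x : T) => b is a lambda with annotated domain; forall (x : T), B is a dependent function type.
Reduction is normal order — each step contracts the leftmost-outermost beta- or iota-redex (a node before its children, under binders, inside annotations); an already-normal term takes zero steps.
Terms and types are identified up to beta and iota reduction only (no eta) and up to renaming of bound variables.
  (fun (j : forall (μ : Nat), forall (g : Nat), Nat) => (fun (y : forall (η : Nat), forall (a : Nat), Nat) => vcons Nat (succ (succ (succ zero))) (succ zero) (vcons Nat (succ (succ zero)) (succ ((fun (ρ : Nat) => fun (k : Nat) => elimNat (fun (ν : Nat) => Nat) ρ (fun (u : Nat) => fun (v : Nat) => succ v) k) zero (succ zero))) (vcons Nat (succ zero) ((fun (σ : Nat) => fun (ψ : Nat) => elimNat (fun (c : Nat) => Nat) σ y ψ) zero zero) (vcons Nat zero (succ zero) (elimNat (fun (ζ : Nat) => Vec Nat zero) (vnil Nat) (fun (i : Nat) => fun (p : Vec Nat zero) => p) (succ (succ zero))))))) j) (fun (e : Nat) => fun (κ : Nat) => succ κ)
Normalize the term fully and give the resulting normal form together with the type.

reduced normal form:
  vcons Nat (succ (succ (succ zero))) (succ zero) (vcons Nat (succ (succ zero)) (succ (succ zero)) (vcons Nat (succ zero) zero (vcons Nat zero (succ zero) (vnil Nat))))
type:
  Vec Nat (succ (succ (succ (succ zero))))


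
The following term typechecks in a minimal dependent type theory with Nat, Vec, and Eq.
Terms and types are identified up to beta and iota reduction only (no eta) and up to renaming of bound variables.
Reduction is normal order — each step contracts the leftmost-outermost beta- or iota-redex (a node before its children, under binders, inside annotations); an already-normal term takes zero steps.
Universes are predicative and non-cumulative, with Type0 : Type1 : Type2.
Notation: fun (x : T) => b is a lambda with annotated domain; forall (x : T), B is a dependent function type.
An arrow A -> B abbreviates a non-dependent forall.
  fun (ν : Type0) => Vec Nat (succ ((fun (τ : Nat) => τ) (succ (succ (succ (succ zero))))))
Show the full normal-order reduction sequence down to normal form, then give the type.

reduction (normal order):
  fun (ν : Type0) => Vec Nat (succ ((fun (τ : Nat) => τ) (succ (succ (succ (succ zero))))))
  ~> fun (ν : Type0) => Vec Nat (succ (succ (succ (succ (succ zero)))))
inferred type:
  Type0 -> Type0


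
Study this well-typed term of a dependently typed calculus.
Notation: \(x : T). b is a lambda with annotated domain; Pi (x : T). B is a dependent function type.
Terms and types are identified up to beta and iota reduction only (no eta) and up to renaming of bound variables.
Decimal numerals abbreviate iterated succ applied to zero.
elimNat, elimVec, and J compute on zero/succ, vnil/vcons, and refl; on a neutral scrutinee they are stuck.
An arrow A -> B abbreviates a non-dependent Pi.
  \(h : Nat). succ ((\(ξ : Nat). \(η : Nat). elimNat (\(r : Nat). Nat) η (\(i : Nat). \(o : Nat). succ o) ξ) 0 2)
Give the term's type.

inferred type:
  Nat -> Nat


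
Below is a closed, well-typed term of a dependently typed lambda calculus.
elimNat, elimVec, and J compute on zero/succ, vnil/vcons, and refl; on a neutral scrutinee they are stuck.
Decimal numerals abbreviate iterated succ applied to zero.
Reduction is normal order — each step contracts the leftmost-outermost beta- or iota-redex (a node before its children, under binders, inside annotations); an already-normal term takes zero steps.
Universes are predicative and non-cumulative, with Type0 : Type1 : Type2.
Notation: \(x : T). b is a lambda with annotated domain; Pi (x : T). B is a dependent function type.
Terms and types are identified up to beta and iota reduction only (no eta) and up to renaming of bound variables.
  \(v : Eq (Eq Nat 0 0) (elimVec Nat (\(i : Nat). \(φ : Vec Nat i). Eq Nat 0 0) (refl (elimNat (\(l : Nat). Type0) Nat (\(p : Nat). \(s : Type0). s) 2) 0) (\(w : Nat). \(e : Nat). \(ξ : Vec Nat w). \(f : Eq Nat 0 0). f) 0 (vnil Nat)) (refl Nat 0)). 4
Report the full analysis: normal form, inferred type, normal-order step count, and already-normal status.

resulting normal form:
  \(v : Eq (Eq Nat 0 0) (refl Nat 0) (refl Nat 0)). 4
the term's type:
  Pi (v : Eq (Eq Nat 0 0) (refl Nat 0) (refl Nat 0)). Nat
normal-order step count: 8
term was already normal: no
first contracted redex: an elimVec iota-redex


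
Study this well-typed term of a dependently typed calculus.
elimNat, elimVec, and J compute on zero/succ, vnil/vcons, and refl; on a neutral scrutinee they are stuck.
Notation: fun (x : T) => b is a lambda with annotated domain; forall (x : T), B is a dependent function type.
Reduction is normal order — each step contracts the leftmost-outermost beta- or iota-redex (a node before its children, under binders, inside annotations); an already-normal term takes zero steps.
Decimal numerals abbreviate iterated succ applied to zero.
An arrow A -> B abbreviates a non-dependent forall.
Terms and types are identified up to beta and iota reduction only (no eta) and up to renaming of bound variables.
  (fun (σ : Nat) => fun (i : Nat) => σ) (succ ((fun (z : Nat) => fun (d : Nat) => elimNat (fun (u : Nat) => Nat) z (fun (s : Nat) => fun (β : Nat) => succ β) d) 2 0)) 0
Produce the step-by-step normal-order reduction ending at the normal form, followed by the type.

normal-order reduction:
  (fun (σ : Nat) => fun (i : Nat) => σ) (succ ((fun (z : Nat) => fun (d : Nat) => elimNat (fun (u : Nat) => Nat) z (fun (s : Nat) => fun (β : Nat) => succ β) d) 2 0)) 0
  ~> (fun (σ : Nat) => succ ((fun (i : Nat) => fun (z : Nat) => elimNat (fun (d : Nat) => Nat) i (fun (u : Nat) => fun (s : Nat) => succ s) z) 2 0)) 0
  ~> succ ((fun (σ : Nat) => fun (i : Nat) => elimNat (fun (z : Nat) => Nat) σ (fun (d : Nat) => fun (u : Nat) => succ u) i) 2 0)
  ~> succ ((fun (σ : Nat) => elimNat (fun (i : Nat) => Nat) 2 (fun (z : Nat) => fun (d : Nat) => succ d) σ) 0)
  ~> succ (elimNat (fun (σ : Nat) => Nat) 2 (fun (i : Nat) => fun (z : Nat) => succ z) 0)
  ~> 3
inferred type:
  Nat


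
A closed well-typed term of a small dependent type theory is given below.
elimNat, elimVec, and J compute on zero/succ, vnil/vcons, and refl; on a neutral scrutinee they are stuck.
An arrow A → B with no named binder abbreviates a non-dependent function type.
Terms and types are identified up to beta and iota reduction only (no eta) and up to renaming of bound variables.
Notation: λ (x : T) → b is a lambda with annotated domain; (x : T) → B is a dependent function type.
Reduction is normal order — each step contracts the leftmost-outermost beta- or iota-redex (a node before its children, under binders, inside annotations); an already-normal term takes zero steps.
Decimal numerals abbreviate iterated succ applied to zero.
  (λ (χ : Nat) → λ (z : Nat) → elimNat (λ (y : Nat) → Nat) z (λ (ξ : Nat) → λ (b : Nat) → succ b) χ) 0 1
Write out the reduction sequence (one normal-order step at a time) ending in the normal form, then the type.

normal-order reduction:
  (λ (χ : Nat) → λ (z : Nat) → elimNat (λ (y : Nat) → Nat) z (λ (ξ : Nat) → λ (b : Nat) → succ b) χ) 0 1
  ~> (λ (χ : Nat) → elimNat (λ (z : Nat) → Nat) χ (λ (y : Nat) → λ (ξ : Nat) → succ ξ) 0) 1
  ~> elimNat (λ (χ : Nat) → Nat) 1 (λ (z : Nat) → λ (y : Nat) → succ y) 0
  ~> 1
inferred type:
  Nat


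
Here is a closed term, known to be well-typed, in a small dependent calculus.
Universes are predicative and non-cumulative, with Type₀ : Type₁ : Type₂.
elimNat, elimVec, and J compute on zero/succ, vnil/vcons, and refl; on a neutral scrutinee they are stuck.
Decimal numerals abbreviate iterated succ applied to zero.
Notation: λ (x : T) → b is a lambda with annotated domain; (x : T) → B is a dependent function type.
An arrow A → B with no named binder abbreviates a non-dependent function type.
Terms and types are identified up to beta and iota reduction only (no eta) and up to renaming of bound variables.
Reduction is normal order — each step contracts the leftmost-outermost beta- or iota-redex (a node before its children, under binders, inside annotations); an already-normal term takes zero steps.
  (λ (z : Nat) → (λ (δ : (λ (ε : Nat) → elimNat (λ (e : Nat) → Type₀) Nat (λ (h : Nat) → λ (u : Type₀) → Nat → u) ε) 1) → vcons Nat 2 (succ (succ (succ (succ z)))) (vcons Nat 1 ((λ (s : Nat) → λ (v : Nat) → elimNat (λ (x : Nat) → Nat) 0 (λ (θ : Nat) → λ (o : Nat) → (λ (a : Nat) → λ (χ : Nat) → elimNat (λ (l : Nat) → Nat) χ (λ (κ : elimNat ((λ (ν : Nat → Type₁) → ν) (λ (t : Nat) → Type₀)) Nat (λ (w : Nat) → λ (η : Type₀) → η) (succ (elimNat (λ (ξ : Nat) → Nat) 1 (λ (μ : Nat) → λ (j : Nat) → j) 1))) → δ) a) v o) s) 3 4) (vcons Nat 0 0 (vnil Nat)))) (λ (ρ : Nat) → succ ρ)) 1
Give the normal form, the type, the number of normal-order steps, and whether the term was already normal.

reduced normal form:
  vcons Nat 2 5 (vcons Nat 1 12 (vcons Nat 0 0 (vnil Nat)))
inferred type:
  Vec Nat 3
normal-order step count: 59
term was already normal: no
first redex: a beta-redex


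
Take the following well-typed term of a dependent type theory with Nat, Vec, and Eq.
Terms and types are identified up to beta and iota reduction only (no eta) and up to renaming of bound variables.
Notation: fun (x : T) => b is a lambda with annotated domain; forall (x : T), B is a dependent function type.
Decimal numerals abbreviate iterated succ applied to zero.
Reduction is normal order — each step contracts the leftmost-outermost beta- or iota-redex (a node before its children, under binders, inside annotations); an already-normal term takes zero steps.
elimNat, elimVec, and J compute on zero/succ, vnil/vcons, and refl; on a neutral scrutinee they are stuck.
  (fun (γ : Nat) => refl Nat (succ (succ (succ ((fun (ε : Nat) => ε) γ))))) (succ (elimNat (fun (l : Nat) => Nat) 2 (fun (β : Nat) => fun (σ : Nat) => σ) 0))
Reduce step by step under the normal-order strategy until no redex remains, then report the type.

normal-order reduction sequence:
  (fun (γ : Nat) => refl Nat (succ (succ (succ ((fun (ε : Nat) => ε) γ))))) (succ (elimNat (fun (l : Nat) => Nat) 2 (fun (β : Nat) => fun (σ : Nat) => σ) 0))
  ~> refl Nat (succ (succ (succ ((fun (γ : Nat) => γ) (succ (elimNat (fun (ε : Nat) => Nat) 2 (fun (l : Nat) => fun (β : Nat) => β) 0))))))
  ~> refl Nat (succ (succ (succ (succ (elimNat (fun (γ : Nat) => Nat) 2 (fun (ε : Nat) => fun (l : Nat) => l) 0)))))
  ~> refl Nat 6
type:
  Eq Nat 6 6


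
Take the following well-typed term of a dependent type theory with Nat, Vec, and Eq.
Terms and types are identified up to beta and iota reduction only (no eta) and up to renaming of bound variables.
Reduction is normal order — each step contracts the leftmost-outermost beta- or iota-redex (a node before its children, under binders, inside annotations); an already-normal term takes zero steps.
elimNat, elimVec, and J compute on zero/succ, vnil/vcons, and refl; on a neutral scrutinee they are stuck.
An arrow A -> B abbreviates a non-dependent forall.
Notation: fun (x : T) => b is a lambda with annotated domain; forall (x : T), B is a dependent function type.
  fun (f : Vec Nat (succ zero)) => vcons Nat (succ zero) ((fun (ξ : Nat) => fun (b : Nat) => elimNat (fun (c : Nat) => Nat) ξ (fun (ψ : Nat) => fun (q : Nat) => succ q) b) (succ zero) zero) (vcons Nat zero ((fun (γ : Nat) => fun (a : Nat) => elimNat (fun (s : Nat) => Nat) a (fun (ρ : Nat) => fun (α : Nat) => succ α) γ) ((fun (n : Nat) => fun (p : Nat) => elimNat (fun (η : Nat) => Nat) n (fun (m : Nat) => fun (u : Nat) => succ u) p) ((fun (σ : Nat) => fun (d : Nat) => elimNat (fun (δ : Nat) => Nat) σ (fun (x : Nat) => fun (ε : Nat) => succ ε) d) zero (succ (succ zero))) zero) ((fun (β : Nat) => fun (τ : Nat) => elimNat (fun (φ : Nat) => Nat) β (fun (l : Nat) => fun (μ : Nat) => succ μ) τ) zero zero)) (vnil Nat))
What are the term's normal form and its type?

resulting normal form:
  fun (f : Vec Nat (succ zero)) => vcons Nat (succ zero) (succ zero) (vcons Nat zero (succ (succ zero)) (vnil Nat))
type:
  Vec Nat (succ zero) -> Vec Nat (succ (succ zero))
observation: 27 normal-order steps normalize the term, beginning with a beta-redex.


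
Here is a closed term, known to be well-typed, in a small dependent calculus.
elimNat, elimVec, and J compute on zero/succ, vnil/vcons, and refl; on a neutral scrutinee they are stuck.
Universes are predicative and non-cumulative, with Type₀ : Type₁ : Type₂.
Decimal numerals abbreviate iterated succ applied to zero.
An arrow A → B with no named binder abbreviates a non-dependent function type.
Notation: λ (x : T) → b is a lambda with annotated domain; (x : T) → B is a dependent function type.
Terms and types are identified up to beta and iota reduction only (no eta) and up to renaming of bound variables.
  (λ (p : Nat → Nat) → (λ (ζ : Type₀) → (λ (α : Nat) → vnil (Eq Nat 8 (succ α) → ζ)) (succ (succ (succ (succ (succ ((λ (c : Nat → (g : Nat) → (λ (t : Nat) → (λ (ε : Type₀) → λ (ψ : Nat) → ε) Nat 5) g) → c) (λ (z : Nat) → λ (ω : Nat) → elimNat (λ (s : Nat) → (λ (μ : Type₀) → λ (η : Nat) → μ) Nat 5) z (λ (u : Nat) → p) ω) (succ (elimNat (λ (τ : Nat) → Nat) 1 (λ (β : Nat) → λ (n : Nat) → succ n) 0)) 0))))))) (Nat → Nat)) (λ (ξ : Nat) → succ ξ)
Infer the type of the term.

type:
  Vec (Eq Nat 8 8 → Nat → Nat) 0


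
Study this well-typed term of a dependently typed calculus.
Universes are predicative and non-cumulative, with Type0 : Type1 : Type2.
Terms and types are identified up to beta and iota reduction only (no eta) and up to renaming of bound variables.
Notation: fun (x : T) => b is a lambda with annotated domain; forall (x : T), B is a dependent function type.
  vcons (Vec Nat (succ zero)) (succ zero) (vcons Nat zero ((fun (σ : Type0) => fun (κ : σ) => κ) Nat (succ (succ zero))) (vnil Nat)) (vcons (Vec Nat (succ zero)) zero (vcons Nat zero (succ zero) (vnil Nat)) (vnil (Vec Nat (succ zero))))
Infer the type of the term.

type:
  Vec (Vec Nat (succ zero)) (succ (succ zero))


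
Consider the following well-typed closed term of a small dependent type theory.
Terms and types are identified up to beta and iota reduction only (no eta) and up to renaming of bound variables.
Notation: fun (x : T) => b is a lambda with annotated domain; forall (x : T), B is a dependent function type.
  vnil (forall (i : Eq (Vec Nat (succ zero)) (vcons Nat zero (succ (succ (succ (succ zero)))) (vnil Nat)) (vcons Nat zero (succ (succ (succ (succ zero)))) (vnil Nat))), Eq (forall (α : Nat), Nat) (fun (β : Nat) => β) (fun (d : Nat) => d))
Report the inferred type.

type:
  Vec (forall (i : Eq (Vec Nat (succ zero)) (vcons Nat zero (succ (succ (succ (succ zero)))) (vnil Nat)) (vcons Nat zero (succ (succ (succ (succ zero)))) (vnil Nat))), Eq (forall (α : Nat), Nat) (fun (β : Nat) => β) (fun (d : Nat) => d)) zero


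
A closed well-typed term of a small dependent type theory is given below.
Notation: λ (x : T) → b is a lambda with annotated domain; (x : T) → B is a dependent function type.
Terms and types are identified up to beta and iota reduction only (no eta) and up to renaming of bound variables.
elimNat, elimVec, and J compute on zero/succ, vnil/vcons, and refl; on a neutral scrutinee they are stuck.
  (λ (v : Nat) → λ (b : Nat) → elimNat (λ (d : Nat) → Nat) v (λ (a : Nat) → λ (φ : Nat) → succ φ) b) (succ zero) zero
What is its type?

type:
  Nat


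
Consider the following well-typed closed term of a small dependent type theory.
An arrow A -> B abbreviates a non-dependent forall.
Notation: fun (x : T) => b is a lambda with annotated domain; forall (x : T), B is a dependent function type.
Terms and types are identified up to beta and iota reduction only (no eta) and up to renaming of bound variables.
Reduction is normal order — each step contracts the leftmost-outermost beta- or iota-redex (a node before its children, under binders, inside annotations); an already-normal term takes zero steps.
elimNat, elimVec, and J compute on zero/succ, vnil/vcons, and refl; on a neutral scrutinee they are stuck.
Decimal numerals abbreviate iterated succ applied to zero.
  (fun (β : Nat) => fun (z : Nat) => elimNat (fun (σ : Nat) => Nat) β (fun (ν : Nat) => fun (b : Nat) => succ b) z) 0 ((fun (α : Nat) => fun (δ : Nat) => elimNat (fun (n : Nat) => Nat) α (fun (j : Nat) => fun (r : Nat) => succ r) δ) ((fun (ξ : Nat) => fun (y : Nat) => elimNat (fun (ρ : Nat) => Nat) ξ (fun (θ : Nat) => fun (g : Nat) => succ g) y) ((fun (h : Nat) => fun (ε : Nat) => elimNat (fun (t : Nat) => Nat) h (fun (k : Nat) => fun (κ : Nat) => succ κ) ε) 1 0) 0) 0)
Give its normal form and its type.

reduced normal form:
  1
inferred type:
  Nat


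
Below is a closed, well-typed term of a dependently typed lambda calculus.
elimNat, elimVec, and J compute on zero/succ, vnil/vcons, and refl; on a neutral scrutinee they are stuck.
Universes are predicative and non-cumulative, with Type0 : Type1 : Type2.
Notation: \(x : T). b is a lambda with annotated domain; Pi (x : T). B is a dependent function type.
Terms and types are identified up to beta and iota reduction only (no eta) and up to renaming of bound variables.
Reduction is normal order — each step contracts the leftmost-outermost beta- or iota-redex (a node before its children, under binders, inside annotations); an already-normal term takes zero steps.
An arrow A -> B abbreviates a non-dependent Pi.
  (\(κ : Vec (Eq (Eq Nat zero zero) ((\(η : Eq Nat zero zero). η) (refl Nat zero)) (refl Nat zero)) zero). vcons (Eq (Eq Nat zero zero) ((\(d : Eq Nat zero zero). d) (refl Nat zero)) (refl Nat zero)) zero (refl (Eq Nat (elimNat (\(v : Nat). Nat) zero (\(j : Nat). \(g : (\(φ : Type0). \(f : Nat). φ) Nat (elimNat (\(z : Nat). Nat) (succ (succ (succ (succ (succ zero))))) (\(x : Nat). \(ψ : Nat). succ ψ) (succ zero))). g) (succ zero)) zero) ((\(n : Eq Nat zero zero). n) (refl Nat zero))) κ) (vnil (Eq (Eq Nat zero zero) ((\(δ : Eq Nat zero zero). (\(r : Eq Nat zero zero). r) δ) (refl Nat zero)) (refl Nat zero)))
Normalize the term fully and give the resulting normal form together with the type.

resulting normal form:
  vcons (Eq (Eq Nat zero zero) (refl Nat zero) (refl Nat zero)) zero (refl (Eq Nat zero zero) (refl Nat zero)) (vnil (Eq (Eq Nat zero zero) (refl Nat zero) (refl Nat zero)))
the term's type:
  Vec (Eq (Eq Nat zero zero) (refl Nat zero) (refl Nat zero)) (succ zero)


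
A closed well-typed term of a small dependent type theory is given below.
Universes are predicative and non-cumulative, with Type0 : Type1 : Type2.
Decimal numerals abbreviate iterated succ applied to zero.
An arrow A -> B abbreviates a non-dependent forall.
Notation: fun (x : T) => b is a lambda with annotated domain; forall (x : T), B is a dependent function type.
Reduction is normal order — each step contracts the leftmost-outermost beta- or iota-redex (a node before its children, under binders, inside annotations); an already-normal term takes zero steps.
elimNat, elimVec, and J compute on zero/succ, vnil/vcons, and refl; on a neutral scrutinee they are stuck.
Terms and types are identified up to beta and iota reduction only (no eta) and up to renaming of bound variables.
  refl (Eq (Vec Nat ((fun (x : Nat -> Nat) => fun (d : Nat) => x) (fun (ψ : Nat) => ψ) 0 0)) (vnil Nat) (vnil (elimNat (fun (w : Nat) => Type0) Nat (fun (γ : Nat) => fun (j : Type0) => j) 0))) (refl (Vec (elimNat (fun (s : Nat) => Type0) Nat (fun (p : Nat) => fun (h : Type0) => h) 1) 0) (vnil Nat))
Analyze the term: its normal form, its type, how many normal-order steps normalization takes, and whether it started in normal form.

reduced normal form:
  refl (Eq (Vec Nat 0) (vnil Nat) (vnil Nat)) (refl (Vec Nat 0) (vnil Nat))
the term's type:
  Eq (Eq (Vec Nat 0) (vnil Nat) (vnil Nat)) (refl (Vec Nat 0) (vnil Nat)) (refl (Vec Nat 0) (vnil Nat))
reduction steps (normal order): 8
term was already normal: no
first redex: a beta-redex


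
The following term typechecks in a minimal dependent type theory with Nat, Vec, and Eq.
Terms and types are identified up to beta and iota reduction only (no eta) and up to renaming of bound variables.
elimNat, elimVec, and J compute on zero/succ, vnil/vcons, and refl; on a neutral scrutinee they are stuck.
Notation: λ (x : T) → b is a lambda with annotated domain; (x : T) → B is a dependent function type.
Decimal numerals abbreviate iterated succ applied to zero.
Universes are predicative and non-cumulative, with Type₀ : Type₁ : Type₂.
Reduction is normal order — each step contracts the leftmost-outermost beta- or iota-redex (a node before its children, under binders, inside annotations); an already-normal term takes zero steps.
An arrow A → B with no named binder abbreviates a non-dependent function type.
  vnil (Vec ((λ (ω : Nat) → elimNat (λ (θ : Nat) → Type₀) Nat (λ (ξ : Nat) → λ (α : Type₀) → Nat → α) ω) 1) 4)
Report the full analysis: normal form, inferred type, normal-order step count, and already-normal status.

resulting normal form:
  vnil (Vec (Nat → Nat) 4)
the term's type:
  Vec (Vec (Nat → Nat) 4) 0
steps to reach normal form (normal order): 5
term was already normal: no
first redex: a beta-redex


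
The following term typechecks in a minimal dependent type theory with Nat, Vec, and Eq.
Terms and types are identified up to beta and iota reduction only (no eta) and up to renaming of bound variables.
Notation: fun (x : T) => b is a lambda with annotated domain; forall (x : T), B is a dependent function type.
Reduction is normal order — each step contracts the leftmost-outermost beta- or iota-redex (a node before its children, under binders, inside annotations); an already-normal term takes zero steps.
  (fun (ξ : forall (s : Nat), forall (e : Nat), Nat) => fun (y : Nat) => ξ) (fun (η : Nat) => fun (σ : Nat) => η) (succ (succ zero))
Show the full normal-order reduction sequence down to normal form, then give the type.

normal-order reduction:
  (fun (ξ : forall (s : Nat), forall (e : Nat), Nat) => fun (y : Nat) => ξ) (fun (η : Nat) => fun (σ : Nat) => η) (succ (succ zero))
  ~> (fun (ξ : Nat) => fun (s : Nat) => fun (e : Nat) => s) (succ (succ zero))
  ~> fun (ξ : Nat) => fun (s : Nat) => ξ
the term's type:
  forall (ξ : Nat), forall (s : Nat), Nat


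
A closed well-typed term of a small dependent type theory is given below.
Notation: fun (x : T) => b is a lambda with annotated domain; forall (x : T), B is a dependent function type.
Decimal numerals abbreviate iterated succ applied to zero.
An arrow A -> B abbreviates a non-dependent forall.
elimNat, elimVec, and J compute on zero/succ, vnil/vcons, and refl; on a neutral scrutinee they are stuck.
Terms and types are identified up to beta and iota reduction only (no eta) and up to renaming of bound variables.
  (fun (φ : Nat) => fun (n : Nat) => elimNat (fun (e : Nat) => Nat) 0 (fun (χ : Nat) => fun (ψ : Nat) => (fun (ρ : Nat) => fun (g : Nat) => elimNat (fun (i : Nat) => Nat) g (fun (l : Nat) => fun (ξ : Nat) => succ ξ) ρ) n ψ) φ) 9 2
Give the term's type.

inferred type:
  Nat


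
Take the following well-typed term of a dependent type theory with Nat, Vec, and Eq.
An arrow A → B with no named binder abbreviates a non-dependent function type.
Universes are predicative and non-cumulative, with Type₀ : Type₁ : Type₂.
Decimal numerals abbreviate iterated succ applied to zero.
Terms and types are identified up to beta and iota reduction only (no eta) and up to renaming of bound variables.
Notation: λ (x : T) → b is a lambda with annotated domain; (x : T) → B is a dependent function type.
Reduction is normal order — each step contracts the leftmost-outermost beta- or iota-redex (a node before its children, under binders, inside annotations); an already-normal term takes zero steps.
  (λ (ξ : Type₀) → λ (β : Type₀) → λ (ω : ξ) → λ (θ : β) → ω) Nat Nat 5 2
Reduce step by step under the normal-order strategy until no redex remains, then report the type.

reduction (normal order):
  (λ (ξ : Type₀) → λ (β : Type₀) → λ (ω : ξ) → λ (θ : β) → ω) Nat Nat 5 2
  ~> (λ (ξ : Type₀) → λ (β : Nat) → λ (ω : ξ) → β) Nat 5 2
  ~> (λ (ξ : Nat) → λ (β : Nat) → ξ) 5 2
  ~> (λ (ξ : Nat) → 5) 2
  ~> 5
inferred type:
  Nat


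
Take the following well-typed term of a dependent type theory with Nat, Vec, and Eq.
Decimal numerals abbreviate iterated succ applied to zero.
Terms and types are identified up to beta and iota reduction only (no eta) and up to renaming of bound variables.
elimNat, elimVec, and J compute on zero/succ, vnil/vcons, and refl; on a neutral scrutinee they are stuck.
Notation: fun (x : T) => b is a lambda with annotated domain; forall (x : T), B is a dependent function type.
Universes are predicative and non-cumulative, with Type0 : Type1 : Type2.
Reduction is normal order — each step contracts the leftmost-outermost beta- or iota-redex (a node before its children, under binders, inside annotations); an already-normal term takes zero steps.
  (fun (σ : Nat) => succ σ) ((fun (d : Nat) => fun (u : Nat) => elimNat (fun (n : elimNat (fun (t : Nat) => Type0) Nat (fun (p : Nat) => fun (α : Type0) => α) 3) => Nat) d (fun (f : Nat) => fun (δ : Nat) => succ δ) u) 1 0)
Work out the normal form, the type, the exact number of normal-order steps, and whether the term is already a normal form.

normal form:
  2
inferred type:
  Nat
reduction steps (normal order): 4
already normal: no
first contracted redex: a beta-redex


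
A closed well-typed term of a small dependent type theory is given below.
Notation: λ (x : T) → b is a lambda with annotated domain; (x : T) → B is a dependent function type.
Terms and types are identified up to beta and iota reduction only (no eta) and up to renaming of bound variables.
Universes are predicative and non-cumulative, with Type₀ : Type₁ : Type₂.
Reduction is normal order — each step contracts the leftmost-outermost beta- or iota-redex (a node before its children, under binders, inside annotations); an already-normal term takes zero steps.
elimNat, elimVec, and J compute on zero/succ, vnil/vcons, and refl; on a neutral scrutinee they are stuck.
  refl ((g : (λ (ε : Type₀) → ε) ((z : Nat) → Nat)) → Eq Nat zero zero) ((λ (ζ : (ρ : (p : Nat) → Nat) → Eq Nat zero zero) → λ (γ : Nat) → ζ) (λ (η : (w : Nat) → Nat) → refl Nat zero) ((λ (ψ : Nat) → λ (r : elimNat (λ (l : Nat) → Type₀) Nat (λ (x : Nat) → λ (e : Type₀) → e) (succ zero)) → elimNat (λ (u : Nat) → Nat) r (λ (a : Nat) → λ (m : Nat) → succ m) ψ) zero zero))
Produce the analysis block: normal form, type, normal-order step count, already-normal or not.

resulting normal form:
  refl ((g : (ε : Nat) → Nat) → Eq Nat zero zero) (λ (z : (ζ : Nat) → Nat) → refl Nat zero)
the term's type:
  Eq ((g : (ε : Nat) → Nat) → Eq Nat zero zero) (λ (z : (ζ : Nat) → Nat) → refl Nat zero) (λ (ρ : (p : Nat) → Nat) → refl Nat zero)
steps to reach normal form (normal order): 3
already normal: no
first redex: a beta-redex


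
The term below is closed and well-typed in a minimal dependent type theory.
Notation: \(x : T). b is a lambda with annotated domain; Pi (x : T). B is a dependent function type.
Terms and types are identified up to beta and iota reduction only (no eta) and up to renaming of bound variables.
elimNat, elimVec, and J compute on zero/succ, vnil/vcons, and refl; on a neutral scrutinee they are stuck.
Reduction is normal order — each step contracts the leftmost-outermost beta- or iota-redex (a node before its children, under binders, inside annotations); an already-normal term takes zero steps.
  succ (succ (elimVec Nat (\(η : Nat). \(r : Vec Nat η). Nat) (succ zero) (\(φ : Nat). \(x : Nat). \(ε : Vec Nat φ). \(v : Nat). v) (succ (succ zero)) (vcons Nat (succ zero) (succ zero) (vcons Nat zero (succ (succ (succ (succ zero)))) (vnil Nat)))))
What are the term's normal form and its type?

normal form:
  succ (succ (succ zero))
inferred type:
  Nat
observation: contracting an elimVec iota-redex first, the term normalizes in 11 steps.


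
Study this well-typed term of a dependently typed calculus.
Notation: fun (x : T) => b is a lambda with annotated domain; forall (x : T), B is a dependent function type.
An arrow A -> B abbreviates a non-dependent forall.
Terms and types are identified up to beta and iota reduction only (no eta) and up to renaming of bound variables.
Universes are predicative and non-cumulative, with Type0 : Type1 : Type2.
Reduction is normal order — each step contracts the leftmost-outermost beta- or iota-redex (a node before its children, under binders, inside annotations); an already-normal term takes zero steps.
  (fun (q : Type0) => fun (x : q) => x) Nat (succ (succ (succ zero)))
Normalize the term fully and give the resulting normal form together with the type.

normal form:
  succ (succ (succ zero))
type:
  Nat
observation: the leftmost-outermost redex is a beta-redex, and normalization takes 2 steps.


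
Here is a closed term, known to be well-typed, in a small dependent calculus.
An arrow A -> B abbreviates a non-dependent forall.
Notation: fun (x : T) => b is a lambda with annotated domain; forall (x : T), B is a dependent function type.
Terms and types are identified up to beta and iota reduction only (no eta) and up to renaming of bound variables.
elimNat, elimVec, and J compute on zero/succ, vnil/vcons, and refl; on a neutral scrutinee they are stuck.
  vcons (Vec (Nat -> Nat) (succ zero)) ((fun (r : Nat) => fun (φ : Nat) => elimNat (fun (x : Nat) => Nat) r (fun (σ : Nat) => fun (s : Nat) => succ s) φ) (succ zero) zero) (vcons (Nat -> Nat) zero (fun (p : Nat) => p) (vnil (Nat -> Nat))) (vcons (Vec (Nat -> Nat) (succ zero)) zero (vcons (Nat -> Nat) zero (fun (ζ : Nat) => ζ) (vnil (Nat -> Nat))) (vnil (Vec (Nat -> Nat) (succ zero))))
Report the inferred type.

inferred type:
  Vec (Vec (Nat -> Nat) (succ zero)) (succ (succ zero))


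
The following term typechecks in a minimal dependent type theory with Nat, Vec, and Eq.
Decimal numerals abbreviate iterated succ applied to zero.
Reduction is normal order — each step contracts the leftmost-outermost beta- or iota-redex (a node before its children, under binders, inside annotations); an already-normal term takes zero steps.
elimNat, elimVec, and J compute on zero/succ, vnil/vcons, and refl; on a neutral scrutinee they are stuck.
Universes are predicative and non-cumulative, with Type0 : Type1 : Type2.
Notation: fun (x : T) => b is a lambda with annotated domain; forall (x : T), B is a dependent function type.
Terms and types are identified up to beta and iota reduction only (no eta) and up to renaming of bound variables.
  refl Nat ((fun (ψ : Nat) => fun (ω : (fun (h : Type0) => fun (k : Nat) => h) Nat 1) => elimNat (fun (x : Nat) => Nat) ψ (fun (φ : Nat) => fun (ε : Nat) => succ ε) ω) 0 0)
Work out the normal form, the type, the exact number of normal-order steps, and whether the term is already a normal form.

normal form:
  refl Nat 0
inferred type:
  Eq Nat 0 0
reduction steps (normal order): 3
term was already normal: no
first contracted redex: a beta-redex
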